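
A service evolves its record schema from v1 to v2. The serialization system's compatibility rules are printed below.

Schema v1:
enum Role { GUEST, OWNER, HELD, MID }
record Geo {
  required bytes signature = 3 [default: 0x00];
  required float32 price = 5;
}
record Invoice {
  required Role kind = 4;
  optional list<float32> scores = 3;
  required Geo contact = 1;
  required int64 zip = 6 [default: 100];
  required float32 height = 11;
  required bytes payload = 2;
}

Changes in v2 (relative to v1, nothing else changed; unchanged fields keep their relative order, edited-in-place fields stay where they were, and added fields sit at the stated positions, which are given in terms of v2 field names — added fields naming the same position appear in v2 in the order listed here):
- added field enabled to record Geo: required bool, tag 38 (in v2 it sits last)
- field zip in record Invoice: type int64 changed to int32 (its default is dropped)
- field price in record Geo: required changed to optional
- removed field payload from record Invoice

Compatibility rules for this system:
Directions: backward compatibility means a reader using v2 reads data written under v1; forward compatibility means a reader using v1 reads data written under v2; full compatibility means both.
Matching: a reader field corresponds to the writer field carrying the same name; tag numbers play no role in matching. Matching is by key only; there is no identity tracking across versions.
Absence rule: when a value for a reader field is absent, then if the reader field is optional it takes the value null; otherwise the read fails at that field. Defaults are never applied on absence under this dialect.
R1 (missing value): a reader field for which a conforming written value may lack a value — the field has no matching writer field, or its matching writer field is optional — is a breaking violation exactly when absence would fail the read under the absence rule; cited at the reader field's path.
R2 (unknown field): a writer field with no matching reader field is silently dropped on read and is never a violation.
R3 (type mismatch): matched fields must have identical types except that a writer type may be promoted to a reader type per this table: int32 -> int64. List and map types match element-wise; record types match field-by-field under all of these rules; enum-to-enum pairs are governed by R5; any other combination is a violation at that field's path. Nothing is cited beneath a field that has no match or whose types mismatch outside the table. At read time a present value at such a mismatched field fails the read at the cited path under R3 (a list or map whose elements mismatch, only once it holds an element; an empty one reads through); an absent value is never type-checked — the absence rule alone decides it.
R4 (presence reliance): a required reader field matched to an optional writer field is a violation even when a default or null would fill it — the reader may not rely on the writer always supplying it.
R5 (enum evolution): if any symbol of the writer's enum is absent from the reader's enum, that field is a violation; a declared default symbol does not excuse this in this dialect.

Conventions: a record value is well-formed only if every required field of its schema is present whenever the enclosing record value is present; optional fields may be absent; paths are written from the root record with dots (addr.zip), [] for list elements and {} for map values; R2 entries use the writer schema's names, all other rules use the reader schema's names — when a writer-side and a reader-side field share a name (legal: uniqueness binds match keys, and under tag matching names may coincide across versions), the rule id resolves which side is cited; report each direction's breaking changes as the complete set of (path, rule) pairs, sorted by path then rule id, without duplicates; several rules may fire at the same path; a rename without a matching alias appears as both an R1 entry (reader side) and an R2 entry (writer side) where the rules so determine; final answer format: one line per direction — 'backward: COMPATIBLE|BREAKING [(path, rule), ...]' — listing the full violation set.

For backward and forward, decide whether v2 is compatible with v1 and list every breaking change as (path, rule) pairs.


backward: BREAKING [(contact.enabled, R1), (zip, R3)]; forward: BREAKING [(contact.price, R1), (contact.price, R4), (payload, R1)]

the writer's type comes first in each Invoice pair
checking backward for Invoice: reader v2 against writer v1:
  Role -> Role, writer required: kind aligns to kind
  list<float32> -> list<float32>, writer optional: scores aligns to scores
  Geo -> Geo, writer required: contact aligns to contact
  int64 -> int32, writer required: zip aligns to zip
  float32 -> float32, writer required: height aligns to height
  writer payload: unknown to reader
  bytes -> bytes, writer required: contact.signature aligns to contact.signature
  float32 -> float32, writer required: contact.price aligns to contact.price
  no writer field matches reader contact.enabled
  rule R1 violated at contact.enabled
  rule R3 violated at zip
  => 2 violation(s): backward is BREAKING for Invoice
checking forward for Invoice: reader v1 against writer v2:
  Role -> Role, writer required: kind aligns to kind
  list<float32> -> list<float32>, writer optional: scores aligns to scores
  Geo -> Geo, writer required: contact aligns to contact
  int32 -> int64, writer required: zip aligns to zip
  float32 -> float32, writer required: height aligns to height
  no writer field matches reader payload
  bytes -> bytes, writer required: contact.signature aligns to contact.signature
  float32 -> float32, writer optional: contact.price aligns to contact.price
  writer contact.enabled: unknown to reader
  rule R1 violated at contact.price
  rule R4 violated at contact.price
  rule R1 violated at payload
  => 3 violation(s): forward is BREAKING for Invoice


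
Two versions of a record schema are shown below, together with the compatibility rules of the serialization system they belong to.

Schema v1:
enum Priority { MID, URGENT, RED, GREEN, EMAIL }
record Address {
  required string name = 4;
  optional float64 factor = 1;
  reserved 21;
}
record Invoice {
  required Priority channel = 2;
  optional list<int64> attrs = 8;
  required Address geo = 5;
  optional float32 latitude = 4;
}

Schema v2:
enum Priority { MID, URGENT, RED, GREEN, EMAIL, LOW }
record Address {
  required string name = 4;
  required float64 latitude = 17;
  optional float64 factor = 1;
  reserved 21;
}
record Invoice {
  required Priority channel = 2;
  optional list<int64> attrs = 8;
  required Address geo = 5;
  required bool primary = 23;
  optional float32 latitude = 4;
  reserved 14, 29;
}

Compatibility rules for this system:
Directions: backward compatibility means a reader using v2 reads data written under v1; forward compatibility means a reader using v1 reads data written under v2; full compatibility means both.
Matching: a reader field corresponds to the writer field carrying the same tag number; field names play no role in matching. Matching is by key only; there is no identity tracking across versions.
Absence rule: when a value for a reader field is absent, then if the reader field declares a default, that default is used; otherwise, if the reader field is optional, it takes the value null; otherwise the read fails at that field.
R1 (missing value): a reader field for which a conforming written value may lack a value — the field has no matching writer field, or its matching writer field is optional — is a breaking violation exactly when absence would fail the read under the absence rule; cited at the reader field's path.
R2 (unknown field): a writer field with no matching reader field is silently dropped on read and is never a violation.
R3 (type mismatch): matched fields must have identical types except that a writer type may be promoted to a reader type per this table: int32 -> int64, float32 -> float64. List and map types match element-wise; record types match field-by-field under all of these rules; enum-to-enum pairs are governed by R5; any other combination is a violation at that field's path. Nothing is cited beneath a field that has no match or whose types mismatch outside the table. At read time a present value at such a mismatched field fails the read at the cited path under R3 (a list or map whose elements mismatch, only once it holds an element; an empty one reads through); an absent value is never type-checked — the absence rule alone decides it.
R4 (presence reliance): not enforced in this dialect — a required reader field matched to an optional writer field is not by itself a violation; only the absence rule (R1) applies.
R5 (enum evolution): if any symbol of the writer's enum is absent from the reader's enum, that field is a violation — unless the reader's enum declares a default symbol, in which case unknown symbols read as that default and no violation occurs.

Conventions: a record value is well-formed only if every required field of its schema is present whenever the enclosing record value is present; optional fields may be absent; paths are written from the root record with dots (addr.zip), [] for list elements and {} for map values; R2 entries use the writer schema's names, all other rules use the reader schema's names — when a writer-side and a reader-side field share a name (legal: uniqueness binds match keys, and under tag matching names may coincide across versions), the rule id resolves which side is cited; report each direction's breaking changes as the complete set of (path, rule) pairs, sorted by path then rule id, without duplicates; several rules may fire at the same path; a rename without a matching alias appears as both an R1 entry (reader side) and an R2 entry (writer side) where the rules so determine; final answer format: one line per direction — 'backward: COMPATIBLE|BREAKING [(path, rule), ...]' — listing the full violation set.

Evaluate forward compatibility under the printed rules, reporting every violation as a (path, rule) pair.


forward: BREAKING [(channel, R5)]

the writer's type comes first in each Invoice pair
forward for Invoice (reader v1, writer v2):
  channel: paired with writer channel (Priority -> Priority; writer required)
  attrs: paired with writer attrs (list<int64> -> list<int64>; writer optional)
  geo: paired with writer geo (Address -> Address; writer required)
  latitude: paired with writer latitude (float32 -> float32; writer optional)
  writer primary: unknown to reader
  geo.name: paired with writer geo.name (string -> string; writer required)
  geo.factor: paired with writer geo.factor (float64 -> float64; writer optional)
  writer geo.latitude: unknown to reader
  rule R5 violated at channel
  => 1 violation(s): forward is BREAKING for Invoice
ruling out the remaining Invoice differences:
  added field primary to record Invoice: required bool, tag 23 (in v2 it sits immediately before latitude) -> fires only in the backward direction of Invoice, which is not asked here
  added field latitude to record Address: required float64, tag 17 (in v2 it sits immediately before factor) -> fires only in the backward direction of Invoice, which is not asked here


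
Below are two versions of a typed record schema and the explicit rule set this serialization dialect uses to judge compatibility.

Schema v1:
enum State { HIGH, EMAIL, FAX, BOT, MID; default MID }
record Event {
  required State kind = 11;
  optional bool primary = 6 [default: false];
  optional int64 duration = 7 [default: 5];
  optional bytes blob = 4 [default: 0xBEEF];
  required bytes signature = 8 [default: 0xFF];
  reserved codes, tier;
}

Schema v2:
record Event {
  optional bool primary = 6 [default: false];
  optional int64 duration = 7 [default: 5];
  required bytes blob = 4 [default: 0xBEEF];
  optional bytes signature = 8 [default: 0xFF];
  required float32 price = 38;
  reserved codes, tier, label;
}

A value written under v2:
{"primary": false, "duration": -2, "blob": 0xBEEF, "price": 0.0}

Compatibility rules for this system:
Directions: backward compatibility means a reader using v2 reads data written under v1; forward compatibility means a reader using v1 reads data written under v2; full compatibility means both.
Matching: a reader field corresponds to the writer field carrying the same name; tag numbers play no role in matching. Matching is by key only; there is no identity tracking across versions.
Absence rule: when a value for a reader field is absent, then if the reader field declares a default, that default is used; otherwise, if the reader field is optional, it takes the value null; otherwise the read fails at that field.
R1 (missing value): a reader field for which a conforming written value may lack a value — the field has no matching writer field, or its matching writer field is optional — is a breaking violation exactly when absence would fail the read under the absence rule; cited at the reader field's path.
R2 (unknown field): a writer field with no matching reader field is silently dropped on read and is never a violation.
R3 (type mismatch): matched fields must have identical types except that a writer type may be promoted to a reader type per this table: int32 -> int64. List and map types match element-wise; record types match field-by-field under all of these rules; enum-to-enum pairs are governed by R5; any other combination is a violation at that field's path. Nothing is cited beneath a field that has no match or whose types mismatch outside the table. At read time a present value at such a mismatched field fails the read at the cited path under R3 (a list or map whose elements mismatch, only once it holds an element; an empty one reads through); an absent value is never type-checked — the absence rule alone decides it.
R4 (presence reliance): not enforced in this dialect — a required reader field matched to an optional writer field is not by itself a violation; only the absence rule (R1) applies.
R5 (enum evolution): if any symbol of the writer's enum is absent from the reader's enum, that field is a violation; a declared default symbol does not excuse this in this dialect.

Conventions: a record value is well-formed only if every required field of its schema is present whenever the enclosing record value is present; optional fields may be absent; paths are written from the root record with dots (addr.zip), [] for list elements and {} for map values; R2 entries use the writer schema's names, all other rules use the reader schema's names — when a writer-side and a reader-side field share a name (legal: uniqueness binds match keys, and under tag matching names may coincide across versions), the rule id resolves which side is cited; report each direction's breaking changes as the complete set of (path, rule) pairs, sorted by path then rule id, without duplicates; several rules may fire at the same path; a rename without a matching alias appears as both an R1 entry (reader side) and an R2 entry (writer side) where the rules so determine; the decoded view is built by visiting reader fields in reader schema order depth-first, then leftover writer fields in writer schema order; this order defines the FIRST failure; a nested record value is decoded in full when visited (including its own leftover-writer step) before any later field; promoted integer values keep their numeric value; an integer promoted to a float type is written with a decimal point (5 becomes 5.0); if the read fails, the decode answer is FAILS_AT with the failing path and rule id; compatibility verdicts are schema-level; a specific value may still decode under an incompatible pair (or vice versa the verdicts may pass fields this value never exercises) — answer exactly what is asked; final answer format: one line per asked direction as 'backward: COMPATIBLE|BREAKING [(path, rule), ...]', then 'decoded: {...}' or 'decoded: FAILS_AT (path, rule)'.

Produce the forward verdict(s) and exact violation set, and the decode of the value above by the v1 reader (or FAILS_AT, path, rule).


each type pair in Event: writer, then reader
forward for Event (reader v1, writer v2):
  kind: no writer match
  primary: paired with writer primary (bool -> bool; writer optional)
  duration: paired with writer duration (int64 -> int64; writer optional)
  blob: paired with writer blob (bytes -> bytes; writer required)
  signature: paired with writer signature (bytes -> bytes; writer optional)
  price (writer side), unknown to reader
  rule R1 violated at kind
  => forward verdict for Event: BREAKING, 1 violation(s)
migrating the Event value to v1:
  read fails at kind under R1 (no fill)
  => FAILS_AT (kind, R1)
remaining Event differences; none change what is asked:
  added field price to record Event: required float32, tag 38 (in v2 it sits last) -> fires only in the backward direction of Event, which is not asked here
  field blob in record Event: optional changed to required -> no rule fires on it in Event's dialect; the asked verdict holds
  field signature in record Event: required changed to optional -> no rule fires on it in Event's dialect; the asked verdict holds

forward: BREAKING [(kind, R1)]; decoded: FAILS_AT (kind, R1)


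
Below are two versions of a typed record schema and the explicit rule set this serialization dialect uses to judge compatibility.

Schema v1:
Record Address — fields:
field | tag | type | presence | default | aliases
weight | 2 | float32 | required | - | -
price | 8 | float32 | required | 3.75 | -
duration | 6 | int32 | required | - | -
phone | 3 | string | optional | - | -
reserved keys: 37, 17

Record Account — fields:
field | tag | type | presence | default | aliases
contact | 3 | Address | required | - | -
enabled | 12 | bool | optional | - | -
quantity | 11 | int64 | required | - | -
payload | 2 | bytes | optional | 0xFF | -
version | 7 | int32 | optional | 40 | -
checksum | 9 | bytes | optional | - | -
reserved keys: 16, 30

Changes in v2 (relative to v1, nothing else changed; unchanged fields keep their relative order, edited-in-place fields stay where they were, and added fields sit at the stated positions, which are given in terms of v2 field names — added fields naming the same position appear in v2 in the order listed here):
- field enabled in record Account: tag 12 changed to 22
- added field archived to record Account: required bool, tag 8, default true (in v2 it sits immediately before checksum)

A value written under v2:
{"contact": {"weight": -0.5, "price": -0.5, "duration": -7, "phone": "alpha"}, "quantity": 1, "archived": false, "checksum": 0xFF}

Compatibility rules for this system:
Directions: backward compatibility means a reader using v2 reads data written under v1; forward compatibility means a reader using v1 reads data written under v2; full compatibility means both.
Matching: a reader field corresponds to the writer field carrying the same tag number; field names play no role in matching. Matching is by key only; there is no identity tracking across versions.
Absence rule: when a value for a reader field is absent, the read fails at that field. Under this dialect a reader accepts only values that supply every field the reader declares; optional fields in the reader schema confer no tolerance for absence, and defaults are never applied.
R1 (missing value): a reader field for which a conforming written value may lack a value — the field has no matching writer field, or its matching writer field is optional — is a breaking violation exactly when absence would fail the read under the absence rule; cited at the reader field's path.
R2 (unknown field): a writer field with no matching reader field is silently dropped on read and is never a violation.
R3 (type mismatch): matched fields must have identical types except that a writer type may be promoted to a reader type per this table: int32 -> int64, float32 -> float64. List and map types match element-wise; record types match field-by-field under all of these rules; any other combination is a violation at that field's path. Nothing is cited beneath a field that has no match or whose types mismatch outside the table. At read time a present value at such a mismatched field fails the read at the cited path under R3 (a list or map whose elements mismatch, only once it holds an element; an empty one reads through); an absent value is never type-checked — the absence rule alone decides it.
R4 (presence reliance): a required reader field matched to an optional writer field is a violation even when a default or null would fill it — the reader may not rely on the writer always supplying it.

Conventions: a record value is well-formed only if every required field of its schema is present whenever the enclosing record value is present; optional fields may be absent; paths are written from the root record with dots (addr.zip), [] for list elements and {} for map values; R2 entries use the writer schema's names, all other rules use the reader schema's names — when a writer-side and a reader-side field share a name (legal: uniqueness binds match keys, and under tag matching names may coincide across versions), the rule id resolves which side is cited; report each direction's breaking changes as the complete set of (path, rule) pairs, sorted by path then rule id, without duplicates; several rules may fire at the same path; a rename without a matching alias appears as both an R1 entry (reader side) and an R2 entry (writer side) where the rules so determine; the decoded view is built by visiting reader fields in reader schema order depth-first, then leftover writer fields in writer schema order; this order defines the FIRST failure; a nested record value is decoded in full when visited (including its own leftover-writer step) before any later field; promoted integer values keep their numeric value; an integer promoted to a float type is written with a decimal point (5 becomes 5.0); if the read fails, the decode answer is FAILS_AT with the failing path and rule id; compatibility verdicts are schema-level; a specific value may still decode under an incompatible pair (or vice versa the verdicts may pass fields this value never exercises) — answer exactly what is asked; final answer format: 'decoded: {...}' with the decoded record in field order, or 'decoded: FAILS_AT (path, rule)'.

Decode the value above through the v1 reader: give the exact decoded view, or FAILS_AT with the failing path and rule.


the writer's type comes first in each Account pair
migrating the Account value to v1:
  contact.weight := -0.5
  contact.price := -0.5
  contact.duration := -7
  contact.phone := "alpha"
  read fails at enabled under R1 (no fill)
  => FAILS_AT (enabled, R1)
the other Account changes do not affect what is asked:
  added field archived to record Account: required bool, tag 8, default true (in v2 it sits immediately before checksum) -> matters for Account compatibility verdicts, not for this value's decode

decoded: FAILS_AT (enabled, R1)


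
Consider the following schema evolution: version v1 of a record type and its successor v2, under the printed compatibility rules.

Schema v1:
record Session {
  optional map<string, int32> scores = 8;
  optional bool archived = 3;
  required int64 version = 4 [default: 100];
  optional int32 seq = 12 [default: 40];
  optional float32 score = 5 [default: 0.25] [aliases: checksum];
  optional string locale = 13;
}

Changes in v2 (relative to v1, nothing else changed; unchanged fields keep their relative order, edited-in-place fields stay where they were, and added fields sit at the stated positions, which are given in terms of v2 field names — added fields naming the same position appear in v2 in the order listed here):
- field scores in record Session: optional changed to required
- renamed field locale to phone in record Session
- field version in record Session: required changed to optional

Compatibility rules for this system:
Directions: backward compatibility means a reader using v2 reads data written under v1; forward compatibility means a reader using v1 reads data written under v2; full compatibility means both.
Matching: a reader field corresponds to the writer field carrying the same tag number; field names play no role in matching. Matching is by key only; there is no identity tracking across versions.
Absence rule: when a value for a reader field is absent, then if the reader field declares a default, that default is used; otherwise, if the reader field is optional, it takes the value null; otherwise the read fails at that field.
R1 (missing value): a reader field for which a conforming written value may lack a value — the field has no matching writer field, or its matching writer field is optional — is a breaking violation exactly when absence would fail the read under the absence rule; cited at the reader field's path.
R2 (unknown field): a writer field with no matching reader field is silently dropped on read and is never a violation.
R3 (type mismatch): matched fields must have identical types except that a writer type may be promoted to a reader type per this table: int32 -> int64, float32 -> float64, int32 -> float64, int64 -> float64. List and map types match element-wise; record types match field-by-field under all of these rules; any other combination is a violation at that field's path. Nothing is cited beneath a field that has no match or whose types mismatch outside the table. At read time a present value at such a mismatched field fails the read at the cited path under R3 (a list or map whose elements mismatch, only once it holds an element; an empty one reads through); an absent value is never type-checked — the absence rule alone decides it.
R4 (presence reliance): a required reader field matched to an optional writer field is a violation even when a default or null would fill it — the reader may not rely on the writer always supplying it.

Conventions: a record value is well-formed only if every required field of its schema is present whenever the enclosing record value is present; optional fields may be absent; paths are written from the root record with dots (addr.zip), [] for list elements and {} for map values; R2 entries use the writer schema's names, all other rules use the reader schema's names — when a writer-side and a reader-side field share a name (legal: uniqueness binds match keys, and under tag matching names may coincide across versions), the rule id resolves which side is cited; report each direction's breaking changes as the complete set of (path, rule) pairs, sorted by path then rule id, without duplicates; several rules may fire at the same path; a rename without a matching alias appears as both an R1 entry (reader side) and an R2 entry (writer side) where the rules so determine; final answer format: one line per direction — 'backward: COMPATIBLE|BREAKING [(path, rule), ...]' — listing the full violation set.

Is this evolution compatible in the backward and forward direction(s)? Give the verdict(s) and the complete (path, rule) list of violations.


backward: BREAKING [(scores, R1), (scores, R4)]; forward: BREAKING [(version, R4)]

the writer's type comes first in each Session pair
backward on Session — v2 reading data written by v1:
  scores: map<string, int32> -> map<string, int32>, writer optional; from scores
  archived: bool -> bool, writer optional; from archived
  version: int64 -> int64, writer required; from version
  seq: int32 -> int32, writer optional; from seq
  score: float32 -> float32, writer optional; from score
  phone: string -> string, writer optional; from locale
  rule R1 violated at scores
  rule R4 violated at scores
  backward on Session therefore BREAKING (2)
forward on Session — v1 reading data written by v2:
  scores: map<string, int32> -> map<string, int32>, writer required; from scores
  archived: bool -> bool, writer optional; from archived
  version: int64 -> int64, writer optional; from version
  seq: int32 -> int32, writer optional; from seq
  score: float32 -> float32, writer optional; from score
  locale: string -> string, writer optional; from phone
  rule R4 violated at version
  forward on Session therefore BREAKING (1)


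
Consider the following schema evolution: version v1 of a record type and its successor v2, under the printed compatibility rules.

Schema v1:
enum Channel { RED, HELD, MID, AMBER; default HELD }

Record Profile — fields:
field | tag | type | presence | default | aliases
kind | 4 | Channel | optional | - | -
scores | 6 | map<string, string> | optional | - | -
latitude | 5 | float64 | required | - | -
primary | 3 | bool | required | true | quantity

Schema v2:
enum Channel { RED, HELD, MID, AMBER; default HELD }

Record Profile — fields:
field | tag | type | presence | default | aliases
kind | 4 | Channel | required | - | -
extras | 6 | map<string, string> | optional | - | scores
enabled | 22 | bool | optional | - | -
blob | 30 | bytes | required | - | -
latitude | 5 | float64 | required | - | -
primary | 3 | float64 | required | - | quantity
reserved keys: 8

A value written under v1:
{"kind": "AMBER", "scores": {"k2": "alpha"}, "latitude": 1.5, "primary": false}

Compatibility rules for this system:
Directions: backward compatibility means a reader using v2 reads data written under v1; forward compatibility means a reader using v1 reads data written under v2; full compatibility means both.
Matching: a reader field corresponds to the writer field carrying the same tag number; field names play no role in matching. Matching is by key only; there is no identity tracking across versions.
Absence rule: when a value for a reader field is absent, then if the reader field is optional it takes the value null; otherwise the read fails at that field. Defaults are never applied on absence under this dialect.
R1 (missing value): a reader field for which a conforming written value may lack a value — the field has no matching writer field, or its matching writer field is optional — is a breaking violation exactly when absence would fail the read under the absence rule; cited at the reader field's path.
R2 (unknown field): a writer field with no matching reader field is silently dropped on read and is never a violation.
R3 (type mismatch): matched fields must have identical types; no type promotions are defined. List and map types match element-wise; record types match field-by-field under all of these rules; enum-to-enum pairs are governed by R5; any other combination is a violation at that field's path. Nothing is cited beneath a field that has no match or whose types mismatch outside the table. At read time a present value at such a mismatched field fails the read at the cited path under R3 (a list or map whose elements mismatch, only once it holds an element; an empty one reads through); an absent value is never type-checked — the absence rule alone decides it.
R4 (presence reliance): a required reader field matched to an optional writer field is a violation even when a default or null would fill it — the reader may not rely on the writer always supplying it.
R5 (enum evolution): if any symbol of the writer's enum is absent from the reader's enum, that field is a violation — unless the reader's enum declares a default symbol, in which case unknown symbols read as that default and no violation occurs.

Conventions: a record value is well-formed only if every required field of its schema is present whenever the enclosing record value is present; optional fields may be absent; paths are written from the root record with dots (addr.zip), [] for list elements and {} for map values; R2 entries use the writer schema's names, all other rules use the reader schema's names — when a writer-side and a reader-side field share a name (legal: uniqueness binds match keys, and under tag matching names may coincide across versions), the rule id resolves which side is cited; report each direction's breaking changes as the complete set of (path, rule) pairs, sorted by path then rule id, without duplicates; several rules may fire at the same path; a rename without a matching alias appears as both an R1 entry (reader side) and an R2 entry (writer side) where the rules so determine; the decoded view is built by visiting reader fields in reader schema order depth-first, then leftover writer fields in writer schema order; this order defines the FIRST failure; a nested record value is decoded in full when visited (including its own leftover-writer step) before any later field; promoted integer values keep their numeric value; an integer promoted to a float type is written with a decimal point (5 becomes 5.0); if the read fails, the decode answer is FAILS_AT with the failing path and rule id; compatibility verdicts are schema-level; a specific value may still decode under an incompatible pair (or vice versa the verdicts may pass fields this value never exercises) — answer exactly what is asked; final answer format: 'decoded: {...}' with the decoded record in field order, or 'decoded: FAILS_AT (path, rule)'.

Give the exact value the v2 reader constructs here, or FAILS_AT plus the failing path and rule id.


each type pair in Profile: writer, then reader
decoding the Profile value with the v2 reader:
  kind := "AMBER"
  extras := {"k2": "alpha"} (from writer scores)
  enabled := null (absent, optional -> null)
  read fails at blob under R1 (no fill)
  => FAILS_AT (blob, R1)
remaining Profile differences; none change what is asked:
  field kind in record Profile: optional changed to required -> matters for Profile compatibility verdicts, not for this value's decode
  field primary in record Profile: type bool changed to float64 (its default is dropped) -> matters for Profile compatibility verdicts, not for this value's decode
  renamed field scores to extras in record Profile (alias scores declared on the renamed field) -> triggers nothing under the printed rules; the Profile answer is the same either way
  added field enabled to record Profile: optional bool, tag 22 (in v2 it sits immediately before latitude) -> triggers nothing under the printed rules; the Profile answer is the same either way

decoded: FAILS_AT (blob, R1)


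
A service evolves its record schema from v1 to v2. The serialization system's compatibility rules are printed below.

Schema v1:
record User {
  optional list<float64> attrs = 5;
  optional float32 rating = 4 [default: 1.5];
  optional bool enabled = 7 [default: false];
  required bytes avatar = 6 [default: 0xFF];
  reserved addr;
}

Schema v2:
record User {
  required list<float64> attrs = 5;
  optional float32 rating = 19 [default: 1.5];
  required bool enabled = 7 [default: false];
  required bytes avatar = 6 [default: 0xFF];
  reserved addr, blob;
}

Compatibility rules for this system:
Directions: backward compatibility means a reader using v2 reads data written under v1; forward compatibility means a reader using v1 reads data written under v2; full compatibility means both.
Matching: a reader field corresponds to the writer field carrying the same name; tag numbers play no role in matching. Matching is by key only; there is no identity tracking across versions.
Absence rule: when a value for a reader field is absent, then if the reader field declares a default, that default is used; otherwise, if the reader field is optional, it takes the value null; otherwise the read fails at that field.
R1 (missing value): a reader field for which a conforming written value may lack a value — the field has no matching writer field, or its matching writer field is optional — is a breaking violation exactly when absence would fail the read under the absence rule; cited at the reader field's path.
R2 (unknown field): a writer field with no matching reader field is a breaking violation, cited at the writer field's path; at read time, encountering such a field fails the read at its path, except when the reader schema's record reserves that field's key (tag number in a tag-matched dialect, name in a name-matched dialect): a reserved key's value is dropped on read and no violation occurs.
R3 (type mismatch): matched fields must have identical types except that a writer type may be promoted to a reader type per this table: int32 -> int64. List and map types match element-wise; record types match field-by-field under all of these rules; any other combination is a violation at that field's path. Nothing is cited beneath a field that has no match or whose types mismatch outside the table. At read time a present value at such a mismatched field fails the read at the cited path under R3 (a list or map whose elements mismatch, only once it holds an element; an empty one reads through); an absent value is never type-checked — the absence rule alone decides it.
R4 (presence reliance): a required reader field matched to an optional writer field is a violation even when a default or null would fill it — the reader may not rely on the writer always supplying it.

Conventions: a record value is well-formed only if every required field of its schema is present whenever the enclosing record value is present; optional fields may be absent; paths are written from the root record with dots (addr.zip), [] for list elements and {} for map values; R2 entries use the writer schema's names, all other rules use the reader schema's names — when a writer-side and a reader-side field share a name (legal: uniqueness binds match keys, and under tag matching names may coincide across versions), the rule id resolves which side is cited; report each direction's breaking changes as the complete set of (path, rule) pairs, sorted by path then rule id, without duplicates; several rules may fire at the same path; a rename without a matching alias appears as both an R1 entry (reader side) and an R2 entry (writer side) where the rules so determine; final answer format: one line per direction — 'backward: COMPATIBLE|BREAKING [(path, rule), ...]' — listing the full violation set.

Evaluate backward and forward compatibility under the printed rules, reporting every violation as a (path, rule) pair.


backward: BREAKING [(attrs, R1), (attrs, R4), (enabled, R4)]; forward: COMPATIBLE []

arrows below run writer -> reader for User
backward pass over User, reader schema v2, writer schema v1:
  attrs <- attrs (list<float64> -> list<float64>, writer optional)
  rating <- rating (float32 -> float32, writer optional)
  enabled <- enabled (bool -> bool, writer optional)
  avatar <- avatar (bytes -> bytes, writer required)
  violation R1 at attrs
  violation R4 at attrs
  violation R4 at enabled
  => backward verdict for User: BREAKING, 3 violation(s)
forward pass over User, reader schema v1, writer schema v2:
  attrs <- attrs (list<float64> -> list<float64>, writer required)
  rating <- rating (float32 -> float32, writer optional)
  enabled <- enabled (bool -> bool, writer required)
  avatar <- avatar (bytes -> bytes, writer required)
  => forward verdict for User: COMPATIBLE, no violations


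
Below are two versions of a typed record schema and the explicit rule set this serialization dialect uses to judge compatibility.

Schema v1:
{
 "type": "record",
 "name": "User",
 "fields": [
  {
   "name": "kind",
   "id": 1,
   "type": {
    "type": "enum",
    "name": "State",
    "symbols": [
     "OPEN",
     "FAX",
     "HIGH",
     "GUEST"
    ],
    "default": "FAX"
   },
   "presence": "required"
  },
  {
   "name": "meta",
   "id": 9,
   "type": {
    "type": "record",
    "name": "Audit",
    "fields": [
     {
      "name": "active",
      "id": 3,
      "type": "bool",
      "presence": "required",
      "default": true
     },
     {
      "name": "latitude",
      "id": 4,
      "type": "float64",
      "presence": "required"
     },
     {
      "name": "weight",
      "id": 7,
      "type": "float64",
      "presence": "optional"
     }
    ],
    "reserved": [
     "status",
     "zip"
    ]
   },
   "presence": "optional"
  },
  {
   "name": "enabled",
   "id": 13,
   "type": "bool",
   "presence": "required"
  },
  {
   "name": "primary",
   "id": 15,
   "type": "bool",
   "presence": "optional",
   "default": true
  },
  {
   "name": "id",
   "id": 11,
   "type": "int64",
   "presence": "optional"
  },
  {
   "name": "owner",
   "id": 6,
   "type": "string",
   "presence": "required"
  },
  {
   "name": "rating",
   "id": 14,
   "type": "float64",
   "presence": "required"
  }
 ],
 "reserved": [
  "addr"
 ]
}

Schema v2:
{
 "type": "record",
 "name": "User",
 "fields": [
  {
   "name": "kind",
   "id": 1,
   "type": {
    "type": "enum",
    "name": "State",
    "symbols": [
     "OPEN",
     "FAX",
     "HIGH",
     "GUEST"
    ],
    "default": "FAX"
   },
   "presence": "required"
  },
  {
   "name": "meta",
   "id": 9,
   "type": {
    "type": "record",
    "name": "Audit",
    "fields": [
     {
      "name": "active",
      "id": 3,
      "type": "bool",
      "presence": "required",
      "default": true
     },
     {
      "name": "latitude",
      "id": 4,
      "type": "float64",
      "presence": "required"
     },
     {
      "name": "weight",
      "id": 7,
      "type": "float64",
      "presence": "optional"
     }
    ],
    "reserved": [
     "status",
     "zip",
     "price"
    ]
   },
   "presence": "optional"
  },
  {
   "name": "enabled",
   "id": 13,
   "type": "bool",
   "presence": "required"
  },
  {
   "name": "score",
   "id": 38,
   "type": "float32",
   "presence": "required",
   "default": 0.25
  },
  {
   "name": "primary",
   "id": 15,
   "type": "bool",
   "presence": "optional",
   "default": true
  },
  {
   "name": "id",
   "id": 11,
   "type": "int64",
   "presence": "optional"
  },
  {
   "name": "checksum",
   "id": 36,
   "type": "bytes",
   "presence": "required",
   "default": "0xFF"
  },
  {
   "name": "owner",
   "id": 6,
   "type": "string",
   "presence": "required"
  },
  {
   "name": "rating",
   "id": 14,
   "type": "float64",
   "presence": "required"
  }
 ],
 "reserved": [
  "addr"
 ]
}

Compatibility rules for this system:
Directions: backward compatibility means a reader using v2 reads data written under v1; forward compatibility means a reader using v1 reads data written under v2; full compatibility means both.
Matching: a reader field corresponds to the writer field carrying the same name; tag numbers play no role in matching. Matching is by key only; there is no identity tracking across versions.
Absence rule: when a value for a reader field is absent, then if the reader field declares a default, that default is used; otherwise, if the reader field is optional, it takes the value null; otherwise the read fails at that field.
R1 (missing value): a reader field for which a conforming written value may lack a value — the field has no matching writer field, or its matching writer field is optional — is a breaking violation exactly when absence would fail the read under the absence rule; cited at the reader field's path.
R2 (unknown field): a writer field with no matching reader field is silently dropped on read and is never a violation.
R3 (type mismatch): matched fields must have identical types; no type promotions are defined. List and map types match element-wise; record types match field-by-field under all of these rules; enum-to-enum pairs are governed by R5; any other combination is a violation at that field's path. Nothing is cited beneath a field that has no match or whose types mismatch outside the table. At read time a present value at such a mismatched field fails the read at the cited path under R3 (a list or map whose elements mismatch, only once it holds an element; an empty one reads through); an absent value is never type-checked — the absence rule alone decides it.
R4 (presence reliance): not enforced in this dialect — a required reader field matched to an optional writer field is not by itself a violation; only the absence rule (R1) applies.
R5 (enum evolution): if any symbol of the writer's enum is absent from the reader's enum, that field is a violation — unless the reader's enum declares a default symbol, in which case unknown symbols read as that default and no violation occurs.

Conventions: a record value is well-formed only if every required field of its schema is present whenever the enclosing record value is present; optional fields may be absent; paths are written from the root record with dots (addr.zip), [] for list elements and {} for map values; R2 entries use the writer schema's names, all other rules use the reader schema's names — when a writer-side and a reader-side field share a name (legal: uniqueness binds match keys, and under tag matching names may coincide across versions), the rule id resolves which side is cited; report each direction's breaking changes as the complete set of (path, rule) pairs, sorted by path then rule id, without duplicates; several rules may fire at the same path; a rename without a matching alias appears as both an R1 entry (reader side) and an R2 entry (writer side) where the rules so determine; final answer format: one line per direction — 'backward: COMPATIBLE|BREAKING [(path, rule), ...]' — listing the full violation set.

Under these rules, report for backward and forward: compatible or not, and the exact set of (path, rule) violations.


in User below, arrows point writer -> reader
backward on User — v2 reading data written by v1:
  kind: State -> State, writer required; from kind
  meta: Audit -> Audit, writer optional; from meta
  enabled: bool -> bool, writer required; from enabled
  score has no writer counterpart
  primary: bool -> bool, writer optional; from primary
  id: int64 -> int64, writer optional; from id
  checksum has no writer counterpart
  owner: string -> string, writer required; from owner
  rating: float64 -> float64, writer required; from rating
  meta.active: bool -> bool, writer required; from meta.active
  meta.latitude: float64 -> float64, writer required; from meta.latitude
  meta.weight: float64 -> float64, writer optional; from meta.weight
  => backward verdict for User: COMPATIBLE, no violations
forward on User — v1 reading data written by v2:
  kind: State -> State, writer required; from kind
  meta: Audit -> Audit, writer optional; from meta
  enabled: bool -> bool, writer required; from enabled
  primary: bool -> bool, writer optional; from primary
  id: int64 -> int64, writer optional; from id
  owner: string -> string, writer required; from owner
  rating: float64 -> float64, writer required; from rating
  writer field score has no reader counterpart
  writer field checksum has no reader counterpart
  meta.active: bool -> bool, writer required; from meta.active
  meta.latitude: float64 -> float64, writer required; from meta.latitude
  meta.weight: float64 -> float64, writer optional; from meta.weight
  => forward verdict for User: COMPATIBLE, no violations

backward: COMPATIBLE []; forward: COMPATIBLE []
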